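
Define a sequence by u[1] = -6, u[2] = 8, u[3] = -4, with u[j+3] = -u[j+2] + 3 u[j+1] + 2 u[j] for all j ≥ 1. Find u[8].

188

u[4] = -(-4) + 3·8 + 2·(-6) = 16
u[5] = -16 + 3·(-4) + 2·8 = -12
u[6] = -(-12) + 3·16 + 2·(-4) = 52
u[7] = -52 + 3·(-12) + 2·16 = -56
u[8] = -(-56) + 3·52 + 2·(-12) = 188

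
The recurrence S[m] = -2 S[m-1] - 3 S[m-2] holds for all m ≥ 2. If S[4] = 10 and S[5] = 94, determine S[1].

-2

Rearranging, S[m-2] = (S[m] + 2 S[m-1]) / -3.
S[3] = (94 + 2*10) / -3 = 114/-3 = -38
S[2] = (10 + 2*(-38)) / -3 = -66/-3 = 22
S[1] = (-38 + 2*22) / -3 = 6/-3 = -2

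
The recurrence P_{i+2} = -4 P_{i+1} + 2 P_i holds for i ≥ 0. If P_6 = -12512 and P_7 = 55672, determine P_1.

7

Rearranging, P_{i-2} = (P_i + 4 P_{i-1}) / 2.
P_5 = (55672 + 4*(-12512)) / 2 = 5624/2 = 2812
P_4 = (-12512 + 4*2812) / 2 = -1264/2 = -632
P_3 = (2812 + 4*(-632)) / 2 = 284/2 = 142
P_2 = (-632 + 4*142) / 2 = -64/2 = -32
P_1 = (142 + 4*(-32)) / 2 = 14/2 = 7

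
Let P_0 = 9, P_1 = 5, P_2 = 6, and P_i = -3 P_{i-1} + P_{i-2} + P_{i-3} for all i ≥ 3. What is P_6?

P_3 = -3·6 + 5 + 9 = -4
P_4 = -3·(-4) + 6 + 5 = 23
P_5 = -3·23 + (-4) + 6 = -67
P_6 = -3·(-67) + 23 + (-4) = 220

220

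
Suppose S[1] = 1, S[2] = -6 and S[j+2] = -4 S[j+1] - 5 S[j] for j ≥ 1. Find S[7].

59

S[3] = -4(-6) - 5(1) = 19
S[4] = -4(19) - 5(-6) = -46
S[5] = -4(-46) - 5(19) = 89
S[6] = -4(89) - 5(-46) = -126
S[7] = -4(-126) - 5(89) = 59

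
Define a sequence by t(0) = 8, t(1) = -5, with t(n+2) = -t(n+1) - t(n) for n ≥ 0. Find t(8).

-3

t(2) = -(-5) - 8 = -3
t(3) = -(-3) - (-5) = 8
t(4) = -8 - (-3) = -5
t(5) = -(-5) - 8 = -3
t(6) = -(-3) - (-5) = 8
t(7) = -8 - (-3) = -5
t(8) = -(-5) - 8 = -3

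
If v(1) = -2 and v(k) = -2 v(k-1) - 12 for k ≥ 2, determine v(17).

131068

The fixed point is -12/(1 + 2) = -4, so v(k) + 4 = -2(v(k-1) + 4).
Hence v(k) = 2·(-2)^{k-1} - 4.
v(17) = 2·(-2)^{16} - 4 = 2·65536 - 4 = 131068.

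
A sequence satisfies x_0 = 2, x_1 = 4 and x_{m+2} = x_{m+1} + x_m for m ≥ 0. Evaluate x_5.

26

x_2 = 4 + 2 = 6
x_3 = 6 + 4 = 10
x_4 = 10 + 6 = 16
x_5 = 16 + 10 = 26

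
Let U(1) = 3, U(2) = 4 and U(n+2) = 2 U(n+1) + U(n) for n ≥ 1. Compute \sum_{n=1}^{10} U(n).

8815

U(3) = 2*4 + 3 = 11
U(4) = 2*11 + 4 = 26
U(5) = 2*26 + 11 = 63
U(6) = 2*63 + 26 = 152
U(7) = 2*152 + 63 = 367
U(8) = 2*367 + 152 = 886
U(9) = 2*886 + 367 = 2139
U(10) = 2*2139 + 886 = 5164
Sum = 3 + 4 + 11 + 26 + 63 + 152 + 367 + 886 + 2139 + 5164 = 8815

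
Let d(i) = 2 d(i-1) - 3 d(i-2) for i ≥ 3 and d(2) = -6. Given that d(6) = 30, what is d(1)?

Let d(1) = y.
d(3) = -12 - 3y
d(4) = -6 - 6y
d(5) = 24 - 3y
d(6) = 66 + 12y
So 66 + 12y = 30, giving y = -3.

-3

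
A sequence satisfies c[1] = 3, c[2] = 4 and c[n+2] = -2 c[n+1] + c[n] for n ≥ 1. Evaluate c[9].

c[3] = -2(4) + 3 = -5
c[4] = -2(-5) + 4 = 14
c[5] = -2(14) + (-5) = -33
c[6] = -2(-33) + 14 = 80
c[7] = -2(80) + (-33) = -193
c[8] = -2(-193) + 80 = 466
c[9] = -2(466) + (-193) = -1125

-1125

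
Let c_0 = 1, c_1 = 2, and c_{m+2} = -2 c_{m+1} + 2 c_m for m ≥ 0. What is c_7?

c_2 = -2·2 + 2·1 = -2
c_3 = -2·(-2) + 2·2 = 8
c_4 = -2·8 + 2·(-2) = -20
c_5 = -2·(-20) + 2·8 = 56
c_6 = -2·56 + 2·(-20) = -152
c_7 = -2·(-152) + 2·56 = 416

416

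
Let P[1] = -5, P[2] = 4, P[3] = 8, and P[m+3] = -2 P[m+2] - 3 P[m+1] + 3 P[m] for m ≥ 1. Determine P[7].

-361

P[4] = -2·8 - 3·4 + 3·(-5) = -43
P[5] = -2·(-43) - 3·8 + 3·4 = 74
P[6] = -2·74 - 3·(-43) + 3·8 = 5
P[7] = -2·5 - 3·74 + 3·(-43) = -361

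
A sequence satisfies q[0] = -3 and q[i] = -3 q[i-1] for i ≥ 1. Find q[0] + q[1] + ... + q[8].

q[1] = -3*(-3) = 9
q[2] = -3*9 = -27
q[3] = -3*(-27) = 81
q[4] = -3*81 = -243
q[5] = -3*(-243) = 729
q[6] = -3*729 = -2187
q[7] = -3*(-2187) = 6561
q[8] = -3*6561 = -19683
Sum = (-3) + 9 + (-27) + 81 + (-243) + 729 + (-2187) + 6561 + (-19683) = -14763

-14763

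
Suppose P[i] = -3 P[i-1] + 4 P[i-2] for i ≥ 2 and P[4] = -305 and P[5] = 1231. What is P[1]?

7

Rearranging, P[i-2] = (P[i] + 3 P[i-1]) / 4.
P[3] = (1231 + 3*(-305)) / 4 = 316/4 = 79
P[2] = (-305 + 3*79) / 4 = -68/4 = -17
P[1] = (79 + 3*(-17)) / 4 = 28/4 = 7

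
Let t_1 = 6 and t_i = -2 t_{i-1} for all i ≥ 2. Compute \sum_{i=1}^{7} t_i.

258

t_2 = -2·6 = -12
t_3 = -2·(-12) = 24
t_4 = -2·24 = -48
t_5 = -2·(-48) = 96
t_6 = -2·96 = -192
t_7 = -2·(-192) = 384
Sum = 6 + (-12) + 24 + (-48) + 96 + (-192) + 384 = 258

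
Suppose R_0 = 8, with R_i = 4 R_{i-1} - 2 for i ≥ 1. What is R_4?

R_1 = 4*8 - 2 = 30
R_2 = 4*30 - 2 = 118
R_3 = 4*118 - 2 = 470
R_4 = 4*470 - 2 = 1878

1878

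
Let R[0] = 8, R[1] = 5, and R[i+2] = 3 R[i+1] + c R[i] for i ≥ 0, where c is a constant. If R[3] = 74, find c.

R[2] = 15 + 8c
R[3] = 45 + 29c
So 45 + 29c = 74, giving c = 1.

1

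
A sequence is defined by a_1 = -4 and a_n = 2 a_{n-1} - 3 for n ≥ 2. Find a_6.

a_2 = 2*(-4) - 3 = -11
a_3 = 2*(-11) - 3 = -25
a_4 = 2*(-25) - 3 = -53
a_5 = 2*(-53) - 3 = -109
a_6 = 2*(-109) - 3 = -221

-221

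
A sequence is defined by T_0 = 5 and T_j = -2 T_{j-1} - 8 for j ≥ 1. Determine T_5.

-248

T_1 = -2*5 - 8 = -18
T_2 = -2*(-18) - 8 = 28
T_3 = -2*28 - 8 = -64
T_4 = -2*(-64) - 8 = 120
T_5 = -2*120 - 8 = -248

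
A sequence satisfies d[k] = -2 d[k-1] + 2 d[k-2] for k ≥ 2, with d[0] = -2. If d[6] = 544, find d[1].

Let d[1] = z.
d[2] = -4 - 2z
d[3] = 8 + 6z
d[4] = -24 - 16z
d[5] = 64 + 44z
d[6] = -176 - 120z
So -176 - 120z = 544, giving z = -6.

-6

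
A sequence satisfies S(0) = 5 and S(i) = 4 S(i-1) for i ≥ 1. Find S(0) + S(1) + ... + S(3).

425

S(1) = 4*5 = 20
S(2) = 4*20 = 80
S(3) = 4*80 = 320
Sum = 5 + 20 + 80 + 320 = 425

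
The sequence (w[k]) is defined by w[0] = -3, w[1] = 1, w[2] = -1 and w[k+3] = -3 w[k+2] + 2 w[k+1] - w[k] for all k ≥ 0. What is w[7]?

1291

w[3] = -3(-1) + 2(1) - (-3) = 8
w[4] = -3(8) + 2(-1) - 1 = -27
w[5] = -3(-27) + 2(8) - (-1) = 98
w[6] = -3(98) + 2(-27) - 8 = -356
w[7] = -3(-356) + 2(98) - (-27) = 1291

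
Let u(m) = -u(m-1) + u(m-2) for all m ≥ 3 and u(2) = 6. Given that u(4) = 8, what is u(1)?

Let u(1) = v.
u(3) = -6 + v
u(4) = 12 - v
So 12 - v = 8, giving v = 4.

4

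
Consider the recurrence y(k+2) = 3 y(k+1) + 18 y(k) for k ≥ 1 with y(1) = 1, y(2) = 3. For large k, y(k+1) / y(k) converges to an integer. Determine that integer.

6

The characteristic equation is r^2 - 3r - 18 = 0, which factors as (r - 6)(r + 3) = 0.
So the roots are 6 and -3. Since |6| > |-3| and the coefficient of 6^k is non-zero, the ratio tends to 6.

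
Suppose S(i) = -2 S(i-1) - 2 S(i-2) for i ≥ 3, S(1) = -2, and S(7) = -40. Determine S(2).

-3

Let S(2) = y.
S(3) = 4 - 2y
S(4) = -8 + 2y
S(5) = 8
S(6) = -4y
S(7) = -16 + 8y
So -16 + 8y = -40, giving y = -3.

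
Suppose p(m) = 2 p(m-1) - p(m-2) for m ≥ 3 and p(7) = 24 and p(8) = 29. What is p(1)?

Rearranging, p(m-2) = -(p(m) - 2 p(m-1)).
p(6) = -(29 - 2(24)) = 19
p(5) = -(24 - 2(19)) = 14
p(4) = -(19 - 2(14)) = 9
p(3) = -(14 - 2(9)) = 4
p(2) = -(9 - 2(4)) = -1
p(1) = -(4 - 2(-1)) = -6

-6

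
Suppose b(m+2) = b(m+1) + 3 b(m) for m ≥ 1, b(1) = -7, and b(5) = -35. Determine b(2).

7

Let b(2) = y.
b(3) = -21 + y
b(4) = -21 + 4y
b(5) = -84 + 7y
So -84 + 7y = -35, giving y = 7.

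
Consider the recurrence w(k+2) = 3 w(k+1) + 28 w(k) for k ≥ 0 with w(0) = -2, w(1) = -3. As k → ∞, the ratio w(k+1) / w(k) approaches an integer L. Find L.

The characteristic equation is r^2 - 3r - 28 = 0, which factors as (r - 7)(r + 4) = 0.
So the roots are 7 and -4. Since |7| > |-4| and the coefficient of 7^k is non-zero, the ratio tends to 7.

7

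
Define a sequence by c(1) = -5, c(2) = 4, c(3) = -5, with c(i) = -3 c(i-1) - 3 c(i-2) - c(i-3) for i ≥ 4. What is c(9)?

c(4) = -3·(-5) - 3·4 - (-5) = 8
c(5) = -3·8 - 3·(-5) - 4 = -13
c(6) = -3·(-13) - 3·8 - (-5) = 20
c(7) = -3·20 - 3·(-13) - 8 = -29
c(8) = -3·(-29) - 3·20 - (-13) = 40
c(9) = -3·40 - 3·(-29) - 20 = -53

-53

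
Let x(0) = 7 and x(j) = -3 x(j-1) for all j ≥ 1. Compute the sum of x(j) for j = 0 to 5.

-1274

x(1) = -3(7) = -21
x(2) = -3(-21) = 63
x(3) = -3(63) = -189
x(4) = -3(-189) = 567
x(5) = -3(567) = -1701
Sum = 7 + (-21) + 63 + (-189) + 567 + (-1701) = -1274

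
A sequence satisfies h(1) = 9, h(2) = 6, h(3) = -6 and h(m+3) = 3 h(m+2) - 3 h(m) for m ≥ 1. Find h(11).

h(4) = 3·(-6) - 3·9 = -45
h(5) = 3·(-45) - 3·6 = -153
h(6) = 3·(-153) - 3·(-6) = -441
h(7) = 3·(-441) - 3·(-45) = -1188
h(8) = 3·(-1188) - 3·(-153) = -3105
h(9) = 3·(-3105) - 3·(-441) = -7992
h(10) = 3·(-7992) - 3·(-1188) = -20412
h(11) = 3·(-20412) - 3·(-3105) = -51921

-51921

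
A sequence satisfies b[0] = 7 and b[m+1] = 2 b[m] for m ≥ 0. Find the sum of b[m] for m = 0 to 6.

889

b[1] = 2·7 = 14
b[2] = 2·14 = 28
b[3] = 2·28 = 56
b[4] = 2·56 = 112
b[5] = 2·112 = 224
b[6] = 2·224 = 448
Sum = 7 + 14 + 28 + 56 + 112 + 224 + 448 = 889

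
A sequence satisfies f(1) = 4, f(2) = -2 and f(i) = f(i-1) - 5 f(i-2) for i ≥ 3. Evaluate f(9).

538

f(3) = (-2) - 5(4) = -22
f(4) = (-22) - 5(-2) = -12
f(5) = (-12) - 5(-22) = 98
f(6) = 98 - 5(-12) = 158
f(7) = 158 - 5(98) = -332
f(8) = (-332) - 5(158) = -1122
f(9) = (-1122) - 5(-332) = 538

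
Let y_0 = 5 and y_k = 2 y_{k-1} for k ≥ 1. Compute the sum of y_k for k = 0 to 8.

2555

y_1 = 2(5) = 10
y_2 = 2(10) = 20
y_3 = 2(20) = 40
y_4 = 2(40) = 80
y_5 = 2(80) = 160
y_6 = 2(160) = 320
y_7 = 2(320) = 640
y_8 = 2(640) = 1280
Sum = 5 + 10 + 20 + 40 + 80 + 160 + 320 + 640 + 1280 = 2555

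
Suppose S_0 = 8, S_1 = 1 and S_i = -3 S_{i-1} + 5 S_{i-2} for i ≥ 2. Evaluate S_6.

S_2 = -3·1 + 5·8 = 37
S_3 = -3·37 + 5·1 = -106
S_4 = -3·(-106) + 5·37 = 503
S_5 = -3·503 + 5·(-106) = -2039
S_6 = -3·(-2039) + 5·503 = 8632

8632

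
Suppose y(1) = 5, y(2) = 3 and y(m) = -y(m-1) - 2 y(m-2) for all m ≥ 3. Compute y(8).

y(3) = -3 - 2*5 = -13
y(4) = -(-13) - 2*3 = 7
y(5) = -7 - 2*(-13) = 19
y(6) = -19 - 2*7 = -33
y(7) = -(-33) - 2*19 = -5
y(8) = -(-5) - 2*(-33) = 71

71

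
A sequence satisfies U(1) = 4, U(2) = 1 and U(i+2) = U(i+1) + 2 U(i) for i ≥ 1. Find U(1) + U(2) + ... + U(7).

U(3) = 1 + 2(4) = 9
U(4) = 9 + 2(1) = 11
U(5) = 11 + 2(9) = 29
U(6) = 29 + 2(11) = 51
U(7) = 51 + 2(29) = 109
Sum = 4 + 1 + 9 + 11 + 29 + 51 + 109 = 214

214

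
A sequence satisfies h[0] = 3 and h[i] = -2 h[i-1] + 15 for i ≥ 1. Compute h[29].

1073741829

The fixed point is 15/(1 + 2) = 5, so h[i] - 5 = -2(h[i-1] - 5).
Hence h[i] = -2·(-2)^i + 5.
h[29] = -2·(-2)^{29} + 5 = -2·-536870912 + 5 = 1073741829.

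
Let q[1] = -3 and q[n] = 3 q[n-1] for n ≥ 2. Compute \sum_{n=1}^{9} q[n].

q[2] = 3·(-3) = -9
q[3] = 3·(-9) = -27
q[4] = 3·(-27) = -81
q[5] = 3·(-81) = -243
q[6] = 3·(-243) = -729
q[7] = 3·(-729) = -2187
q[8] = 3·(-2187) = -6561
q[9] = 3·(-6561) = -19683
Sum = (-3) + (-9) + (-27) + (-81) + (-243) + (-729) + (-2187) + (-6561) + (-19683) = -29523

-29523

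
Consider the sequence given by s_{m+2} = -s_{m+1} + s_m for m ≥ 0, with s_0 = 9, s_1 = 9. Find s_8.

-72

s_2 = -9 + 9 = 0
s_3 = -0 + 9 = 9
s_4 = -9 + 0 = -9
s_5 = -(-9) + 9 = 18
s_6 = -18 + (-9) = -27
s_7 = -(-27) + 18 = 45
s_8 = -45 + (-27) = -72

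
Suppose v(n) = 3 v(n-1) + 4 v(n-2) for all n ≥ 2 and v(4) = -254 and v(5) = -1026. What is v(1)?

Rearranging, v(n-2) = (v(n) - 3 v(n-1)) / 4.
v(3) = (-1026 - 3(-254)) / 4 = -264/4 = -66
v(2) = (-254 - 3(-66)) / 4 = -56/4 = -14
v(1) = (-66 - 3(-14)) / 4 = -24/4 = -6

-6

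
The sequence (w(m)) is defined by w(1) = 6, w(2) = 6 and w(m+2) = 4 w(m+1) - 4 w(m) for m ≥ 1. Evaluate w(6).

-288

w(3) = 4(6) - 4(6) = 0
w(4) = 4(0) - 4(6) = -24
w(5) = 4(-24) - 4(0) = -96
w(6) = 4(-96) - 4(-24) = -288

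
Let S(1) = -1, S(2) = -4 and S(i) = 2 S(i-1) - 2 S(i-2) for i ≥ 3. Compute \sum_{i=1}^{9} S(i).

29

S(3) = 2*(-4) - 2*(-1) = -6
S(4) = 2*(-6) - 2*(-4) = -4
S(5) = 2*(-4) - 2*(-6) = 4
S(6) = 2*4 - 2*(-4) = 16
S(7) = 2*16 - 2*4 = 24
S(8) = 2*24 - 2*16 = 16
S(9) = 2*16 - 2*24 = -16
Sum = (-1) + (-4) + (-6) + (-4) + 4 + 16 + 24 + 16 + (-16) = 29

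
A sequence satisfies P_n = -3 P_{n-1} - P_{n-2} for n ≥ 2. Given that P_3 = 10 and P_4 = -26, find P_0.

-2

Rearranging, P_{n-2} = -(P_n + 3 P_{n-1}).
P_2 = -(-26 + 3(10)) = -4
P_1 = -(10 + 3(-4)) = 2
P_0 = -(-4 + 3(2)) = -2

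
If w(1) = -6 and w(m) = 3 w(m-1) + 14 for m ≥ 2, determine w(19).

387420482

The fixed point is 14/(1 - 3) = -7, so w(m) + 7 = 3(w(m-1) + 7).
Hence w(m) = 1·3^{m-1} - 7.
w(19) = 1·3^{18} - 7 = 1·387420489 - 7 = 387420482.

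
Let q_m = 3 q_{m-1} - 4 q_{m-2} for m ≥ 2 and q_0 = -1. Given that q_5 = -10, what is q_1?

2

Let q_1 = y.
q_2 = 4 + 3y
q_3 = 12 + 5y
q_4 = 20 + 3y
q_5 = 12 - 11y
So 12 - 11y = -10, giving y = 2.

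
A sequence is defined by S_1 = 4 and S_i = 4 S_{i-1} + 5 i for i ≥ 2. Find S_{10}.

2068006

S_2 = 4·4 + 10 = 26
S_3 = 4·26 + 15 = 119
S_4 = 4·119 + 20 = 496
S_5 = 4·496 + 25 = 2009
S_6 = 4·2009 + 30 = 8066
S_7 = 4·8066 + 35 = 32299
S_8 = 4·32299 + 40 = 129236
S_9 = 4·129236 + 45 = 516989
S_{10} = 4·516989 + 50 = 2068006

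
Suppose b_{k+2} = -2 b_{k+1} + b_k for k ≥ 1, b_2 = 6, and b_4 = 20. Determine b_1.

Let b_1 = z.
b_3 = -12 + z
b_4 = 30 - 2z
So 30 - 2z = 20, giving z = 5.

5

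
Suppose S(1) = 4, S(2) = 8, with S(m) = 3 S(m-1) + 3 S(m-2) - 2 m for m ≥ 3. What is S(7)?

5680

S(3) = 3·8 + 3·4 - 6 = 30
S(4) = 3·30 + 3·8 - 8 = 106
S(5) = 3·106 + 3·30 - 10 = 398
S(6) = 3·398 + 3·106 - 12 = 1500
S(7) = 3·1500 + 3·398 - 14 = 5680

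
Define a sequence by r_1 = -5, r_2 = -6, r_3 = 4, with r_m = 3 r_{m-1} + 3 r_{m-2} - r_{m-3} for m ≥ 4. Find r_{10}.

8114

r_4 = 3·4 + 3·(-6) - (-5) = -1
r_5 = 3·(-1) + 3·4 - (-6) = 15
r_6 = 3·15 + 3·(-1) - 4 = 38
r_7 = 3·38 + 3·15 - (-1) = 160
r_8 = 3·160 + 3·38 - 15 = 579
r_9 = 3·579 + 3·160 - 38 = 2179
r_{10} = 3·2179 + 3·579 - 160 = 8114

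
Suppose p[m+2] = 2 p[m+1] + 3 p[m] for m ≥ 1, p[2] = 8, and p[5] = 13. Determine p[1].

Let p[1] = y.
p[3] = 16 + 3y
p[4] = 56 + 6y
p[5] = 160 + 21y
So 160 + 21y = 13, giving y = -7.

-7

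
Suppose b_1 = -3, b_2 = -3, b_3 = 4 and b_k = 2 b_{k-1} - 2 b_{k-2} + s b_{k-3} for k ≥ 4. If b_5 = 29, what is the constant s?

b_4 = 14 - 3s
b_5 = 20 - 9s
So 20 - 9s = 29, giving s = -1.

-1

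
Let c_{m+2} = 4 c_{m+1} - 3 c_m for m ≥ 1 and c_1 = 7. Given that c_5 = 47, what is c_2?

8

Let c_2 = w.
c_3 = -21 + 4w
c_4 = -84 + 13w
c_5 = -273 + 40w
So -273 + 40w = 47, giving w = 8.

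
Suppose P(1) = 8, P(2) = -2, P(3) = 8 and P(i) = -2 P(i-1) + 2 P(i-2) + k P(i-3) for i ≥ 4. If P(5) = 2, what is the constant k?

3

P(4) = -20 + 8k
P(5) = 56 - 18k
So 56 - 18k = 2, giving k = 3.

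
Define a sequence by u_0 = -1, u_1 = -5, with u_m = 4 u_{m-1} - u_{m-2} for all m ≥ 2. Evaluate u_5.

-989

u_2 = 4*(-5) - (-1) = -19
u_3 = 4*(-19) - (-5) = -71
u_4 = 4*(-71) - (-19) = -265
u_5 = 4*(-265) - (-71) = -989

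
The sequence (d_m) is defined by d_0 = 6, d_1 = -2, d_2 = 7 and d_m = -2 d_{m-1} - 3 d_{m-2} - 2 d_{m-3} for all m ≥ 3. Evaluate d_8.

d_3 = -2(7) - 3(-2) - 2(6) = -20
d_4 = -2(-20) - 3(7) - 2(-2) = 23
d_5 = -2(23) - 3(-20) - 2(7) = 0
d_6 = -2(0) - 3(23) - 2(-20) = -29
d_7 = -2(-29) - 3(0) - 2(23) = 12
d_8 = -2(12) - 3(-29) - 2(0) = 63

63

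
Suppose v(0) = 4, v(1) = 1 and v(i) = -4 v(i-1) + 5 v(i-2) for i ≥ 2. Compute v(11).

v(2) = -4·1 + 5·4 = 16
v(3) = -4·16 + 5·1 = -59
v(4) = -4·(-59) + 5·16 = 316
v(5) = -4·316 + 5·(-59) = -1559
v(6) = -4·(-1559) + 5·316 = 7816
v(7) = -4·7816 + 5·(-1559) = -39059
v(8) = -4·(-39059) + 5·7816 = 195316
v(9) = -4·195316 + 5·(-39059) = -976559
v(10) = -4·(-976559) + 5·195316 = 4882816
v(11) = -4·4882816 + 5·(-976559) = -24414059

-24414059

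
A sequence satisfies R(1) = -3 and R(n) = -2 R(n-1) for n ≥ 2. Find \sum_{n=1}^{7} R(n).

R(2) = -2*(-3) = 6
R(3) = -2*6 = -12
R(4) = -2*(-12) = 24
R(5) = -2*24 = -48
R(6) = -2*(-48) = 96
R(7) = -2*96 = -192
Sum = (-3) + 6 + (-12) + 24 + (-48) + 96 + (-192) = -129

-129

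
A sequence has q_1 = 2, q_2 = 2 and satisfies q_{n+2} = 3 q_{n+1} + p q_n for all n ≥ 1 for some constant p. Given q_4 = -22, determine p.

q_3 = 6 + 2p
q_4 = 18 + 8p
So 18 + 8p = -22, giving p = -5.

-5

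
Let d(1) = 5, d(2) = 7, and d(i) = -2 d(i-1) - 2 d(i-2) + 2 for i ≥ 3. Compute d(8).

-126

d(3) = -2*7 - 2*5 + 2 = -22
d(4) = -2*(-22) - 2*7 + 2 = 32
d(5) = -2*32 - 2*(-22) + 2 = -18
d(6) = -2*(-18) - 2*32 + 2 = -26
d(7) = -2*(-26) - 2*(-18) + 2 = 90
d(8) = -2*90 - 2*(-26) + 2 = -126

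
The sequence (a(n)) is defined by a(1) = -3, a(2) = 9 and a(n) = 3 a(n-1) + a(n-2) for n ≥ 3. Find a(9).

31776

a(3) = 3*9 + (-3) = 24
a(4) = 3*24 + 9 = 81
a(5) = 3*81 + 24 = 267
a(6) = 3*267 + 81 = 882
a(7) = 3*882 + 267 = 2913
a(8) = 3*2913 + 882 = 9621
a(9) = 3*9621 + 2913 = 31776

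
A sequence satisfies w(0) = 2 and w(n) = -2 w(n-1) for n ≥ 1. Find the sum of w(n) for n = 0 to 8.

w(1) = -2(2) = -4
w(2) = -2(-4) = 8
w(3) = -2(8) = -16
w(4) = -2(-16) = 32
w(5) = -2(32) = -64
w(6) = -2(-64) = 128
w(7) = -2(128) = -256
w(8) = -2(-256) = 512
Sum = 2 + (-4) + 8 + (-16) + 32 + (-64) + 128 + (-256) + 512 = 342

342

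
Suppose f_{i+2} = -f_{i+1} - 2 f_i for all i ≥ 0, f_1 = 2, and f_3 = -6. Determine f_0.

Let f_0 = x.
f_2 = -2 - 2x
f_3 = -2 + 2x
So -2 + 2x = -6, giving x = -2.

-2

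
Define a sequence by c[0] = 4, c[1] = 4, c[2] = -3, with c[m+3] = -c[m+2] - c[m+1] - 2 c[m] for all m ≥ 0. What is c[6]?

3

c[3] = -(-3) - 4 - 2(4) = -9
c[4] = -(-9) - (-3) - 2(4) = 4
c[5] = -4 - (-9) - 2(-3) = 11
c[6] = -11 - 4 - 2(-9) = 3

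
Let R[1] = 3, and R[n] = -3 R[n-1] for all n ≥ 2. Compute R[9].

R[2] = -3*3 = -9
R[3] = -3*(-9) = 27
R[4] = -3*27 = -81
R[5] = -3*(-81) = 243
R[6] = -3*243 = -729
R[7] = -3*(-729) = 2187
R[8] = -3*2187 = -6561
R[9] = -3*(-6561) = 19683

19683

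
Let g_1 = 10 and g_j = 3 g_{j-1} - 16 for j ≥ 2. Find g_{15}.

The fixed point is -16/(1 - 3) = 8, so g_j - 8 = 3(g_{j-1} - 8).
Hence g_j = 2·3^{j-1} + 8.
g_{15} = 2·3^{14} + 8 = 2·4782969 + 8 = 9565946.

9565946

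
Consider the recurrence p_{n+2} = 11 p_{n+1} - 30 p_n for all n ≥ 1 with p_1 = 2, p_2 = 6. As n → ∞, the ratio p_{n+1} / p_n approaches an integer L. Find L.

6

The characteristic equation is r^2 - 11r + 30 = 0, which factors as (r - 6)(r - 5) = 0.
So the roots are 6 and 5. Since |6| > |5| and the coefficient of 6^n is non-zero, the ratio tends to 6.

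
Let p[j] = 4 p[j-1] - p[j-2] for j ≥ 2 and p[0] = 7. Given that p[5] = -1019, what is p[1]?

-3

Let p[1] = w.
p[2] = -7 + 4w
p[3] = -28 + 15w
p[4] = -105 + 56w
p[5] = -392 + 209w
So -392 + 209w = -1019, giving w = -3.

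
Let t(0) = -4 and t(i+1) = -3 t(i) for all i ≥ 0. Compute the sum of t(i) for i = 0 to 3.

t(1) = -3(-4) = 12
t(2) = -3(12) = -36
t(3) = -3(-36) = 108
Sum = (-4) + 12 + (-36) + 108 = 80

80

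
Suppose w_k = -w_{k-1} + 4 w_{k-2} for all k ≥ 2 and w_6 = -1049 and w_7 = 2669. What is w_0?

-4

Rearranging, w_{k-2} = (w_k + w_{k-1}) / 4.
w_5 = (2669 + (-1049)) / 4 = 1620/4 = 405
w_4 = (-1049 + 405) / 4 = -644/4 = -161
w_3 = (405 + (-161)) / 4 = 244/4 = 61
w_2 = (-161 + 61) / 4 = -100/4 = -25
w_1 = (61 + (-25)) / 4 = 36/4 = 9
w_0 = (-25 + 9) / 4 = -16/4 = -4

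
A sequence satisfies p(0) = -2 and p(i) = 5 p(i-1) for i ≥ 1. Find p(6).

p(1) = 5*(-2) = -10
p(2) = 5*(-10) = -50
p(3) = 5*(-50) = -250
p(4) = 5*(-250) = -1250
p(5) = 5*(-1250) = -6250
p(6) = 5*(-6250) = -31250

-31250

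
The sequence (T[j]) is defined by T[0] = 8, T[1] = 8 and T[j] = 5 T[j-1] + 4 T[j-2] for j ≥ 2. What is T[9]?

13536008

T[2] = 5*8 + 4*8 = 72
T[3] = 5*72 + 4*8 = 392
T[4] = 5*392 + 4*72 = 2248
T[5] = 5*2248 + 4*392 = 12808
T[6] = 5*12808 + 4*2248 = 73032
T[7] = 5*73032 + 4*12808 = 416392
T[8] = 5*416392 + 4*73032 = 2374088
T[9] = 5*2374088 + 4*416392 = 13536008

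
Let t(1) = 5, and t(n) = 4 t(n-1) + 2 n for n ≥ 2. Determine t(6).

6708

t(2) = 4·5 + 4 = 24
t(3) = 4·24 + 6 = 102
t(4) = 4·102 + 8 = 416
t(5) = 4·416 + 10 = 1674
t(6) = 4·1674 + 12 = 6708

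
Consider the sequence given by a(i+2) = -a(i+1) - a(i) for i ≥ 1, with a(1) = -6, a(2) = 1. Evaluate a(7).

a(3) = -1 - (-6) = 5
a(4) = -5 - 1 = -6
a(5) = -(-6) - 5 = 1
a(6) = -1 - (-6) = 5
a(7) = -5 - 1 = -6

-6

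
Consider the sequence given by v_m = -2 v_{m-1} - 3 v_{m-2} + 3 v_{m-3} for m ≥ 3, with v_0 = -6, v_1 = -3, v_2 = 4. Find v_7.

256

v_3 = -2·4 - 3·(-3) + 3·(-6) = -17
v_4 = -2·(-17) - 3·4 + 3·(-3) = 13
v_5 = -2·13 - 3·(-17) + 3·4 = 37
v_6 = -2·37 - 3·13 + 3·(-17) = -164
v_7 = -2·(-164) - 3·37 + 3·13 = 256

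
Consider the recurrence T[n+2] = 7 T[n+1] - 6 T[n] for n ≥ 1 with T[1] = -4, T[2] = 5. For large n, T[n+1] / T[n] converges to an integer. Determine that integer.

The characteristic equation is r^2 - 7r + 6 = 0, which factors as (r - 6)(r - 1) = 0.
So the roots are 6 and 1. Since |6| > |1| and the coefficient of 6^n is non-zero, the ratio tends to 6.

6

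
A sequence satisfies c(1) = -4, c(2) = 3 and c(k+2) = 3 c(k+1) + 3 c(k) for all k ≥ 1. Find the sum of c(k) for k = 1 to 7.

c(3) = 3·3 + 3·(-4) = -3
c(4) = 3·(-3) + 3·3 = 0
c(5) = 3·0 + 3·(-3) = -9
c(6) = 3·(-9) + 3·0 = -27
c(7) = 3·(-27) + 3·(-9) = -108
Sum = (-4) + 3 + (-3) + 0 + (-9) + (-27) + (-108) = -148

-148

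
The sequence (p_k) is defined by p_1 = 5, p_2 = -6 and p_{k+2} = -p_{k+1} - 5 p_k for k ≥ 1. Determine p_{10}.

-5271

p_3 = -(-6) - 5(5) = -19
p_4 = -(-19) - 5(-6) = 49
p_5 = -49 - 5(-19) = 46
p_6 = -46 - 5(49) = -291
p_7 = -(-291) - 5(46) = 61
p_8 = -61 - 5(-291) = 1394
p_9 = -1394 - 5(61) = -1699
p_{10} = -(-1699) - 5(1394) = -5271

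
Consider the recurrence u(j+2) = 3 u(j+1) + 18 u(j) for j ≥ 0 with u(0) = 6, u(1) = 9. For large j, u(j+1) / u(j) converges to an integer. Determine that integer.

6

The characteristic equation is r^2 - 3r - 18 = 0, which factors as (r - 6)(r + 3) = 0.
So the roots are 6 and -3. Since |6| > |-3| and the coefficient of 6^j is non-zero, the ratio tends to 6.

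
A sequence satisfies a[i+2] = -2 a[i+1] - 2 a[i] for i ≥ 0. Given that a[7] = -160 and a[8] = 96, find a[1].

8

Rearranging, a[i-2] = (a[i] + 2 a[i-1]) / -2.
a[6] = (96 + 2(-160)) / -2 = -224/-2 = 112
a[5] = (-160 + 2(112)) / -2 = 64/-2 = -32
a[4] = (112 + 2(-32)) / -2 = 48/-2 = -24
a[3] = (-32 + 2(-24)) / -2 = -80/-2 = 40
a[2] = (-24 + 2(40)) / -2 = 56/-2 = -28
a[1] = (40 + 2(-28)) / -2 = -16/-2 = 8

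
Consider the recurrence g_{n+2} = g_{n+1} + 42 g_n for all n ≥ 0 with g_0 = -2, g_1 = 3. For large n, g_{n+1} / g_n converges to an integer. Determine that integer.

The characteristic equation is r^2 - r - 42 = 0, which factors as (r - 7)(r + 6) = 0.
So the roots are 7 and -6. Since |7| > |-6| and the coefficient of 7^n is non-zero, the ratio tends to 7.

7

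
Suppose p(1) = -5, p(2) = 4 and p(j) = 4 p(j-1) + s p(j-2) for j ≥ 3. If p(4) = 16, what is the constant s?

p(3) = 16 - 5s
p(4) = 64 - 16s
So 64 - 16s = 16, giving s = 3.

3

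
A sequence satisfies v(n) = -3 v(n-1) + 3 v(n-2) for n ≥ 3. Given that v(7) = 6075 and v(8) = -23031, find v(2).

Rearranging, v(n-2) = (v(n) + 3 v(n-1)) / 3.
v(6) = (-23031 + 3(6075)) / 3 = -4806/3 = -1602
v(5) = (6075 + 3(-1602)) / 3 = 1269/3 = 423
v(4) = (-1602 + 3(423)) / 3 = -333/3 = -111
v(3) = (423 + 3(-111)) / 3 = 90/3 = 30
v(2) = (-111 + 3(30)) / 3 = -21/3 = -7

-7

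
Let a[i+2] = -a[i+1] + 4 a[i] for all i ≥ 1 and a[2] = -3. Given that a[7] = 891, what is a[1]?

6

Let a[1] = x.
a[3] = 3 + 4x
a[4] = -15 - 4x
a[5] = 27 + 20x
a[6] = -87 - 36x
a[7] = 195 + 116x
So 195 + 116x = 891, giving x = 6.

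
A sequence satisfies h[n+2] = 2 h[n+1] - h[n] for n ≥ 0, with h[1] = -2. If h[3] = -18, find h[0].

Let h[0] = v.
h[2] = -4 - v
h[3] = -6 - 2v
So -6 - 2v = -18, giving v = 6.

6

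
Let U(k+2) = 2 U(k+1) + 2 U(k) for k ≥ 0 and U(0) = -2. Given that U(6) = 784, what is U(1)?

Let U(1) = y.
U(2) = -4 + 2y
U(3) = -8 + 6y
U(4) = -24 + 16y
U(5) = -64 + 44y
U(6) = -176 + 120y
So -176 + 120y = 784, giving y = 8.

8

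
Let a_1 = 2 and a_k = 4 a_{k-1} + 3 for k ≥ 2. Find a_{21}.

The fixed point is 3/(1 - 4) = -1, so a_k + 1 = 4(a_{k-1} + 1).
Hence a_k = 3·4^{k-1} - 1.
a_{21} = 3·4^{20} - 1 = 3·1099511627776 - 1 = 3298534883327.

3298534883327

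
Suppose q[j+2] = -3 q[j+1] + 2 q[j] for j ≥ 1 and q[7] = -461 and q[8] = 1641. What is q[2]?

-3

Rearranging, q[j-2] = (q[j] + 3 q[j-1]) / 2.
q[6] = (1641 + 3*(-461)) / 2 = 258/2 = 129
q[5] = (-461 + 3*129) / 2 = -74/2 = -37
q[4] = (129 + 3*(-37)) / 2 = 18/2 = 9
q[3] = (-37 + 3*9) / 2 = -10/2 = -5
q[2] = (9 + 3*(-5)) / 2 = -6/2 = -3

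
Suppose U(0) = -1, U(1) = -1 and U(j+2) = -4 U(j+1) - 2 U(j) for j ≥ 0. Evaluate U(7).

U(2) = -4·(-1) - 2·(-1) = 6
U(3) = -4·6 - 2·(-1) = -22
U(4) = -4·(-22) - 2·6 = 76
U(5) = -4·76 - 2·(-22) = -260
U(6) = -4·(-260) - 2·76 = 888
U(7) = -4·888 - 2·(-260) = -3032

-3032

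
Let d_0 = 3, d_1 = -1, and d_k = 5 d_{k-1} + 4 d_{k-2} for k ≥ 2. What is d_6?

5927

d_2 = 5·(-1) + 4·3 = 7
d_3 = 5·7 + 4·(-1) = 31
d_4 = 5·31 + 4·7 = 183
d_5 = 5·183 + 4·31 = 1039
d_6 = 5·1039 + 4·183 = 5927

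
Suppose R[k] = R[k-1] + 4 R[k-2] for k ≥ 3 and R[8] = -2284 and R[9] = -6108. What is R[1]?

-6

Rearranging, R[k-2] = (R[k] - R[k-1]) / 4.
R[7] = (-6108 - (-2284)) / 4 = -3824/4 = -956
R[6] = (-2284 - (-956)) / 4 = -1328/4 = -332
R[5] = (-956 - (-332)) / 4 = -624/4 = -156
R[4] = (-332 - (-156)) / 4 = -176/4 = -44
R[3] = (-156 - (-44)) / 4 = -112/4 = -28
R[2] = (-44 - (-28)) / 4 = -16/4 = -4
R[1] = (-28 - (-4)) / 4 = -24/4 = -6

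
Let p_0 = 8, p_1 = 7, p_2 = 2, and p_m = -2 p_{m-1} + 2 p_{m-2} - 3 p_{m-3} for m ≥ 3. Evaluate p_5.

-56

p_3 = -2·2 + 2·7 - 3·8 = -14
p_4 = -2·(-14) + 2·2 - 3·7 = 11
p_5 = -2·11 + 2·(-14) - 3·2 = -56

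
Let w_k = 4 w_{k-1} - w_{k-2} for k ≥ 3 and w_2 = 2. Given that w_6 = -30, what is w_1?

8

Let w_1 = z.
w_3 = 8 - z
w_4 = 30 - 4z
w_5 = 112 - 15z
w_6 = 418 - 56z
So 418 - 56z = -30, giving z = 8.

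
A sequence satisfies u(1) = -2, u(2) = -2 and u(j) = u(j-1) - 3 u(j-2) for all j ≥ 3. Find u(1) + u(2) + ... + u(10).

u(3) = (-2) - 3·(-2) = 4
u(4) = 4 - 3·(-2) = 10
u(5) = 10 - 3·4 = -2
u(6) = (-2) - 3·10 = -32
u(7) = (-32) - 3·(-2) = -26
u(8) = (-26) - 3·(-32) = 70
u(9) = 70 - 3·(-26) = 148
u(10) = 148 - 3·70 = -62
Sum = (-2) + (-2) + 4 + 10 + (-2) + (-32) + (-26) + 70 + 148 + (-62) = 106

106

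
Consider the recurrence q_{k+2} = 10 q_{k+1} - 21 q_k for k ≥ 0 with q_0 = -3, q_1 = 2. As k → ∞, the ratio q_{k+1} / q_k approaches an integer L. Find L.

The characteristic equation is r^2 - 10r + 21 = 0, which factors as (r - 7)(r - 3) = 0.
So the roots are 7 and 3. Since |7| > |3| and the coefficient of 7^k is non-zero, the ratio tends to 7.

7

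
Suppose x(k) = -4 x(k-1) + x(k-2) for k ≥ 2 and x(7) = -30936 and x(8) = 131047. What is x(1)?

-4

Rearranging, x(k-2) = x(k) + 4 x(k-1).
x(6) = 131047 + 4·(-30936) = 7303
x(5) = -30936 + 4·7303 = -1724
x(4) = 7303 + 4·(-1724) = 407
x(3) = -1724 + 4·407 = -96
x(2) = 407 + 4·(-96) = 23
x(1) = -96 + 4·23 = -4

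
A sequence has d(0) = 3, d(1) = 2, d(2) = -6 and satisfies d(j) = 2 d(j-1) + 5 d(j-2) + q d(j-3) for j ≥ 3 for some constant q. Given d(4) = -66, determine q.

-4

d(3) = -2 + 3q
d(4) = -34 + 8q
So -34 + 8q = -66, giving q = -4.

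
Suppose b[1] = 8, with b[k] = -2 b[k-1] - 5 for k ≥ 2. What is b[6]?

b[2] = -2(8) - 5 = -21
b[3] = -2(-21) - 5 = 37
b[4] = -2(37) - 5 = -79
b[5] = -2(-79) - 5 = 153
b[6] = -2(153) - 5 = -311

-311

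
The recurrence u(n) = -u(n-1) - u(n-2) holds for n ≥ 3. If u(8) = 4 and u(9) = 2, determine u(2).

Rearranging, u(n-2) = -(u(n) + u(n-1)).
u(7) = -(2 + 4) = -6
u(6) = -(4 + (-6)) = 2
u(5) = -(-6 + 2) = 4
u(4) = -(2 + 4) = -6
u(3) = -(4 + (-6)) = 2
u(2) = -(-6 + 2) = 4

4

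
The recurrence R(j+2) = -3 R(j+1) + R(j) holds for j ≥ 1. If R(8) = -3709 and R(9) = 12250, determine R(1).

Rearranging, R(j-2) = R(j) + 3 R(j-1).
R(7) = 12250 + 3(-3709) = 1123
R(6) = -3709 + 3(1123) = -340
R(5) = 1123 + 3(-340) = 103
R(4) = -340 + 3(103) = -31
R(3) = 103 + 3(-31) = 10
R(2) = -31 + 3(10) = -1
R(1) = 10 + 3(-1) = 7

7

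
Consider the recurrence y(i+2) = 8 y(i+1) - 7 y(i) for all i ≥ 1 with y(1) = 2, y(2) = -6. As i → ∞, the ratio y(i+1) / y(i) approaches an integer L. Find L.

7

The characteristic equation is r^2 - 8r + 7 = 0, which factors as (r - 7)(r - 1) = 0.
So the roots are 7 and 1. Since |7| > |1| and the coefficient of 7^i is non-zero, the ratio tends to 7.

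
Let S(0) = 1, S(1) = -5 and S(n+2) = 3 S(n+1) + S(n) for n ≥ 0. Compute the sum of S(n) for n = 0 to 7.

-8008

S(2) = 3*(-5) + 1 = -14
S(3) = 3*(-14) + (-5) = -47
S(4) = 3*(-47) + (-14) = -155
S(5) = 3*(-155) + (-47) = -512
S(6) = 3*(-512) + (-155) = -1691
S(7) = 3*(-1691) + (-512) = -5585
Sum = 1 + (-5) + (-14) + (-47) + (-155) + (-512) + (-1691) + (-5585) = -8008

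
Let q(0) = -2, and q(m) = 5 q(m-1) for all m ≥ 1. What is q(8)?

-781250

q(1) = 5(-2) = -10
q(2) = 5(-10) = -50
q(3) = 5(-50) = -250
q(4) = 5(-250) = -1250
q(5) = 5(-1250) = -6250
q(6) = 5(-6250) = -31250
q(7) = 5(-31250) = -156250
q(8) = 5(-156250) = -781250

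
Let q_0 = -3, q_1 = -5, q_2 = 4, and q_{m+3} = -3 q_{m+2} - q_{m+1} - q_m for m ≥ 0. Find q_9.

q_3 = -3(4) - (-5) - (-3) = -4
q_4 = -3(-4) - 4 - (-5) = 13
q_5 = -3(13) - (-4) - 4 = -39
q_6 = -3(-39) - 13 - (-4) = 108
q_7 = -3(108) - (-39) - 13 = -298
q_8 = -3(-298) - 108 - (-39) = 825
q_9 = -3(825) - (-298) - 108 = -2285

-2285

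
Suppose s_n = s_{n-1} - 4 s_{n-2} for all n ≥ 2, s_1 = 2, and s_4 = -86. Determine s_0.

Let s_0 = y.
s_2 = 2 - 4y
s_3 = -6 - 4y
s_4 = -14 + 12y
So -14 + 12y = -86, giving y = -6.

-6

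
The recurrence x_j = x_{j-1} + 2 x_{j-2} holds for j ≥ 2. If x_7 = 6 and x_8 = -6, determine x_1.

6

Rearranging, x_{j-2} = (x_j - x_{j-1}) / 2.
x_6 = (-6 - 6) / 2 = -12/2 = -6
x_5 = (6 - (-6)) / 2 = 12/2 = 6
x_4 = (-6 - 6) / 2 = -12/2 = -6
x_3 = (6 - (-6)) / 2 = 12/2 = 6
x_2 = (-6 - 6) / 2 = -12/2 = -6
x_1 = (6 - (-6)) / 2 = 12/2 = 6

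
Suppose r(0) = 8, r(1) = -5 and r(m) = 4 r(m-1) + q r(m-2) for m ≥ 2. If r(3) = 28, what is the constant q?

r(2) = -20 + 8q
r(3) = -80 + 27q
So -80 + 27q = 28, giving q = 4.

4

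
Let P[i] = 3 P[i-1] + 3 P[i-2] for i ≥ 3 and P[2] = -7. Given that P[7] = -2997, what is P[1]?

3

Let P[1] = y.
P[3] = -21 + 3y
P[4] = -84 + 9y
P[5] = -315 + 36y
P[6] = -1197 + 135y
P[7] = -4536 + 513y
So -4536 + 513y = -2997, giving y = 3.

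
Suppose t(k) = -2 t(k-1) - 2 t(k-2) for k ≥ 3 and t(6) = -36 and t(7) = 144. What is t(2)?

9

Rearranging, t(k-2) = (t(k) + 2 t(k-1)) / -2.
t(5) = (144 + 2·(-36)) / -2 = 72/-2 = -36
t(4) = (-36 + 2·(-36)) / -2 = -108/-2 = 54
t(3) = (-36 + 2·54) / -2 = 72/-2 = -36
t(2) = (54 + 2·(-36)) / -2 = -18/-2 = 9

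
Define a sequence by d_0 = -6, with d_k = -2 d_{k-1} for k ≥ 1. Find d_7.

768

d_1 = -2·(-6) = 12
d_2 = -2·12 = -24
d_3 = -2·(-24) = 48
d_4 = -2·48 = -96
d_5 = -2·(-96) = 192
d_6 = -2·192 = -384
d_7 = -2·(-384) = 768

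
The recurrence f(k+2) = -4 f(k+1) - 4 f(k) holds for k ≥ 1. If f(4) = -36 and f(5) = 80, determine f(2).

-7

Rearranging, f(k-2) = (f(k) + 4 f(k-1)) / -4.
f(3) = (80 + 4*(-36)) / -4 = -64/-4 = 16
f(2) = (-36 + 4*16) / -4 = 28/-4 = -7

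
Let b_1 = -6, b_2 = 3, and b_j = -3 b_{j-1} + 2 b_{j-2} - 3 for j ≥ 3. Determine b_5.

-276

b_3 = -3(3) + 2(-6) - 3 = -24
b_4 = -3(-24) + 2(3) - 3 = 75
b_5 = -3(75) + 2(-24) - 3 = -276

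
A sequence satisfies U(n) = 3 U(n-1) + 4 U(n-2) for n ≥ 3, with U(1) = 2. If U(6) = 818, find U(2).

2

Let U(2) = w.
U(3) = 8 + 3w
U(4) = 24 + 13w
U(5) = 104 + 51w
U(6) = 408 + 205w
So 408 + 205w = 818, giving w = 2.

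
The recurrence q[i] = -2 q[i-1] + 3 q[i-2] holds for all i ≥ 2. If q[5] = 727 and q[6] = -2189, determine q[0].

Rearranging, q[i-2] = (q[i] + 2 q[i-1]) / 3.
q[4] = (-2189 + 2*727) / 3 = -735/3 = -245
q[3] = (727 + 2*(-245)) / 3 = 237/3 = 79
q[2] = (-245 + 2*79) / 3 = -87/3 = -29
q[1] = (79 + 2*(-29)) / 3 = 21/3 = 7
q[0] = (-29 + 2*7) / 3 = -15/3 = -5

-5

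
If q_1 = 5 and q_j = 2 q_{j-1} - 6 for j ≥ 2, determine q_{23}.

The fixed point is -6/(1 - 2) = 6, so q_j - 6 = 2(q_{j-1} - 6).
Hence q_j = -1·2^{j-1} + 6.
q_{23} = -1·2^{22} + 6 = -1·4194304 + 6 = -4194298.

-4194298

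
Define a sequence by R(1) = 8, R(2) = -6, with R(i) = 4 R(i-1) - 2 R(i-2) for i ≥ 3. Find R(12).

R(3) = 4(-6) - 2(8) = -40
R(4) = 4(-40) - 2(-6) = -148
R(5) = 4(-148) - 2(-40) = -512
R(6) = 4(-512) - 2(-148) = -1752
R(7) = 4(-1752) - 2(-512) = -5984
R(8) = 4(-5984) - 2(-1752) = -20432
R(9) = 4(-20432) - 2(-5984) = -69760
R(10) = 4(-69760) - 2(-20432) = -238176
R(11) = 4(-238176) - 2(-69760) = -813184
R(12) = 4(-813184) - 2(-238176) = -2776384

-2776384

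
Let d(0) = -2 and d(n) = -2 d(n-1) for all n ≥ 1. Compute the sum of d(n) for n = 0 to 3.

10

d(1) = -2(-2) = 4
d(2) = -2(4) = -8
d(3) = -2(-8) = 16
Sum = (-2) + 4 + (-8) + 16 = 10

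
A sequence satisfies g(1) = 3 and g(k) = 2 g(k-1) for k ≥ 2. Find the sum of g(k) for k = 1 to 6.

g(2) = 2*3 = 6
g(3) = 2*6 = 12
g(4) = 2*12 = 24
g(5) = 2*24 = 48
g(6) = 2*48 = 96
Sum = 3 + 6 + 12 + 24 + 48 + 96 = 189

189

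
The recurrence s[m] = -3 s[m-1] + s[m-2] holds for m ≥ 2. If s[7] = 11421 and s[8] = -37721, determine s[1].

9

Rearranging, s[m-2] = s[m] + 3 s[m-1].
s[6] = -37721 + 3·11421 = -3458
s[5] = 11421 + 3·(-3458) = 1047
s[4] = -3458 + 3·1047 = -317
s[3] = 1047 + 3·(-317) = 96
s[2] = -317 + 3·96 = -29
s[1] = 96 + 3·(-29) = 9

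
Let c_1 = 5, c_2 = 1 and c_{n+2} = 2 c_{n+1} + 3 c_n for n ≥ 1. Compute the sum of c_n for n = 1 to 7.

1643

c_3 = 2·1 + 3·5 = 17
c_4 = 2·17 + 3·1 = 37
c_5 = 2·37 + 3·17 = 125
c_6 = 2·125 + 3·37 = 361
c_7 = 2·361 + 3·125 = 1097
Sum = 5 + 1 + 17 + 37 + 125 + 361 + 1097 = 1643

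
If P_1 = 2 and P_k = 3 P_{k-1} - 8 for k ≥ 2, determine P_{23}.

-62762119214

The fixed point is -8/(1 - 3) = 4, so P_k - 4 = 3(P_{k-1} - 4).
Hence P_k = -2·3^{k-1} + 4.
P_{23} = -2·3^{22} + 4 = -2·31381059609 + 4 = -62762119214.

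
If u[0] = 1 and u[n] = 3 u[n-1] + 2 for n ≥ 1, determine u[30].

411782264189297

The fixed point is 2/(1 - 3) = -1, so u[n] + 1 = 3(u[n-1] + 1).
Hence u[n] = 2·3^n - 1.
u[30] = 2·3^{30} - 1 = 2·205891132094649 - 1 = 411782264189297.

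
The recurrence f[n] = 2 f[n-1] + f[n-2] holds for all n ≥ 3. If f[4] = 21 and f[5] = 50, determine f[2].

Rearranging, f[n-2] = f[n] - 2 f[n-1].
f[3] = 50 - 2*21 = 8
f[2] = 21 - 2*8 = 5

5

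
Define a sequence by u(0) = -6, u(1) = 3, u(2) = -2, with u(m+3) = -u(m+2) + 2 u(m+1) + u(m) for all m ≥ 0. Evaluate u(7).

16

u(3) = -(-2) + 2·3 + (-6) = 2
u(4) = -2 + 2·(-2) + 3 = -3
u(5) = -(-3) + 2·2 + (-2) = 5
u(6) = -5 + 2·(-3) + 2 = -9
u(7) = -(-9) + 2·5 + (-3) = 16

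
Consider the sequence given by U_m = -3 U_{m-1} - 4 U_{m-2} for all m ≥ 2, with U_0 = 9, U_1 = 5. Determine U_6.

U_2 = -3(5) - 4(9) = -51
U_3 = -3(-51) - 4(5) = 133
U_4 = -3(133) - 4(-51) = -195
U_5 = -3(-195) - 4(133) = 53
U_6 = -3(53) - 4(-195) = 621

621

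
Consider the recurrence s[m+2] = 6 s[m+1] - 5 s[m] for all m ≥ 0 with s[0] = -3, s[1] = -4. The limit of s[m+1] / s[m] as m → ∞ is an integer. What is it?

5

The characteristic equation is r^2 - 6r + 5 = 0, which factors as (r - 5)(r - 1) = 0.
So the roots are 5 and 1. Since |5| > |1| and the coefficient of 5^m is non-zero, the ratio tends to 5.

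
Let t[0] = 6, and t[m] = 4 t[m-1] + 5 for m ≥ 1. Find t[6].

t[1] = 4·6 + 5 = 29
t[2] = 4·29 + 5 = 121
t[3] = 4·121 + 5 = 489
t[4] = 4·489 + 5 = 1961
t[5] = 4·1961 + 5 = 7849
t[6] = 4·7849 + 5 = 31401

31401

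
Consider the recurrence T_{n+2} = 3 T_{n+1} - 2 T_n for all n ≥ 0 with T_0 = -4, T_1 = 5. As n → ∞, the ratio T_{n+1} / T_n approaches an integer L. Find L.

2

The characteristic equation is r^2 - 3r + 2 = 0, which factors as (r - 2)(r - 1) = 0.
So the roots are 2 and 1. Since |2| > |1| and the coefficient of 2^n is non-zero, the ratio tends to 2.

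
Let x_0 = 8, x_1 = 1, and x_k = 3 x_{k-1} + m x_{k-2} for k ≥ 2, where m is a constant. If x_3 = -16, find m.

-1

x_2 = 3 + 8m
x_3 = 9 + 25m
So 9 + 25m = -16, giving m = -1.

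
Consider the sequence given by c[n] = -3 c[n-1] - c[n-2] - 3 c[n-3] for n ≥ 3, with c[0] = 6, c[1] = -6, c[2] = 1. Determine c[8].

4598

c[3] = -3*1 - (-6) - 3*6 = -15
c[4] = -3*(-15) - 1 - 3*(-6) = 62
c[5] = -3*62 - (-15) - 3*1 = -174
c[6] = -3*(-174) - 62 - 3*(-15) = 505
c[7] = -3*505 - (-174) - 3*62 = -1527
c[8] = -3*(-1527) - 505 - 3*(-174) = 4598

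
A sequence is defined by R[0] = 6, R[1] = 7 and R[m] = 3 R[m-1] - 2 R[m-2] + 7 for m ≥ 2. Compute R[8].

R[2] = 3*7 - 2*6 + 7 = 16
R[3] = 3*16 - 2*7 + 7 = 41
R[4] = 3*41 - 2*16 + 7 = 98
R[5] = 3*98 - 2*41 + 7 = 219
R[6] = 3*219 - 2*98 + 7 = 468
R[7] = 3*468 - 2*219 + 7 = 973
R[8] = 3*973 - 2*468 + 7 = 1990

1990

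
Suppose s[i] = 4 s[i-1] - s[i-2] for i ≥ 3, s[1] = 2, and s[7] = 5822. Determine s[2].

Let s[2] = v.
s[3] = -2 + 4v
s[4] = -8 + 15v
s[5] = -30 + 56v
s[6] = -112 + 209v
s[7] = -418 + 780v
So -418 + 780v = 5822, giving v = 8.

8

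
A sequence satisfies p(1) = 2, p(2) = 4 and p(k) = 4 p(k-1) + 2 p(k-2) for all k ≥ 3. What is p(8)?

p(3) = 4*4 + 2*2 = 20
p(4) = 4*20 + 2*4 = 88
p(5) = 4*88 + 2*20 = 392
p(6) = 4*392 + 2*88 = 1744
p(7) = 4*1744 + 2*392 = 7760
p(8) = 4*7760 + 2*1744 = 34528

34528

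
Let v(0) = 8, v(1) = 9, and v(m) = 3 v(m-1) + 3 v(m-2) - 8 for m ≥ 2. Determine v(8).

v(2) = 3*9 + 3*8 - 8 = 43
v(3) = 3*43 + 3*9 - 8 = 148
v(4) = 3*148 + 3*43 - 8 = 565
v(5) = 3*565 + 3*148 - 8 = 2131
v(6) = 3*2131 + 3*565 - 8 = 8080
v(7) = 3*8080 + 3*2131 - 8 = 30625
v(8) = 3*30625 + 3*8080 - 8 = 116107

116107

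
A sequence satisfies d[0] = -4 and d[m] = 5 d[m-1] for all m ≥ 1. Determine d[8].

d[1] = 5·(-4) = -20
d[2] = 5·(-20) = -100
d[3] = 5·(-100) = -500
d[4] = 5·(-500) = -2500
d[5] = 5·(-2500) = -12500
d[6] = 5·(-12500) = -62500
d[7] = 5·(-62500) = -312500
d[8] = 5·(-312500) = -1562500

-1562500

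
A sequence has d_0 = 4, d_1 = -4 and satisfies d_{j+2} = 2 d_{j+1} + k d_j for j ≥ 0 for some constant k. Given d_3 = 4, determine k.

d_2 = -8 + 4k
d_3 = -16 + 4k
So -16 + 4k = 4, giving k = 5.

5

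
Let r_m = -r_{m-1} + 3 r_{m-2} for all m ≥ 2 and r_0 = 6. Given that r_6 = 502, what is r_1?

Let r_1 = y.
r_2 = 18 - y
r_3 = -18 + 4y
r_4 = 72 - 7y
r_5 = -126 + 19y
r_6 = 342 - 40y
So 342 - 40y = 502, giving y = -4.

-4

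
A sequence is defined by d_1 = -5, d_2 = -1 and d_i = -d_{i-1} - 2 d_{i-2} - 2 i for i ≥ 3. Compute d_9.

51

d_3 = -(-1) - 2*(-5) - 6 = 5
d_4 = -5 - 2*(-1) - 8 = -11
d_5 = -(-11) - 2*5 - 10 = -9
d_6 = -(-9) - 2*(-11) - 12 = 19
d_7 = -19 - 2*(-9) - 14 = -15
d_8 = -(-15) - 2*19 - 16 = -39
d_9 = -(-39) - 2*(-15) - 18 = 51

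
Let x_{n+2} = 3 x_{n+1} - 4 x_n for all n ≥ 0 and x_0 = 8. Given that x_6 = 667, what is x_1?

Let x_1 = v.
x_2 = -32 + 3v
x_3 = -96 + 5v
x_4 = -160 + 3v
x_5 = -96 - 11v
x_6 = 352 - 45v
So 352 - 45v = 667, giving v = -7.

-7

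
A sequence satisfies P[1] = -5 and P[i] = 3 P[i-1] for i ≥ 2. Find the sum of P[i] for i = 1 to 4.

P[2] = 3*(-5) = -15
P[3] = 3*(-15) = -45
P[4] = 3*(-45) = -135
Sum = (-5) + (-15) + (-45) + (-135) = -200

-200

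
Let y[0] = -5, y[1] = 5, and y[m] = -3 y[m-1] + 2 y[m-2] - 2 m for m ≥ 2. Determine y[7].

y[2] = -3·5 + 2·(-5) - 4 = -29
y[3] = -3·(-29) + 2·5 - 6 = 91
y[4] = -3·91 + 2·(-29) - 8 = -339
y[5] = -3·(-339) + 2·91 - 10 = 1189
y[6] = -3·1189 + 2·(-339) - 12 = -4257
y[7] = -3·(-4257) + 2·1189 - 14 = 15135

15135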